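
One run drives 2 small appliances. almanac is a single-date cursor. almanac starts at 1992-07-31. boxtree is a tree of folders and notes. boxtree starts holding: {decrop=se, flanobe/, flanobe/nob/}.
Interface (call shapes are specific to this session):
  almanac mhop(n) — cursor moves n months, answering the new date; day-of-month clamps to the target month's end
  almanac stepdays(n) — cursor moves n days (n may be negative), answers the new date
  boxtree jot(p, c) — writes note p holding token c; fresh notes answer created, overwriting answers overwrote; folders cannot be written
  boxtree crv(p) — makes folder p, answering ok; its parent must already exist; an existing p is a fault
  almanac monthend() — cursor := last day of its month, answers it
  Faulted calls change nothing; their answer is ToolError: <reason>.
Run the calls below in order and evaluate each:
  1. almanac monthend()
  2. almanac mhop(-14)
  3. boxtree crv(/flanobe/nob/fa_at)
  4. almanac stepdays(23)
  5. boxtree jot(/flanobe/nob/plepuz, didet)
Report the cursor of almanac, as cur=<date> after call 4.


[in] almanac monthend
[out] 1992-07-31
[in] almanac mhop -14
[out] 1991-05-31
[in] boxtree crv /flanobe/nob/fa_at
[out] ok
[in] almanac stepdays 23
[out] 1991-06-23
[in] boxtree jot /flanobe/nob/plepuz didet
[out] created

Answer: cur=1991-06-23


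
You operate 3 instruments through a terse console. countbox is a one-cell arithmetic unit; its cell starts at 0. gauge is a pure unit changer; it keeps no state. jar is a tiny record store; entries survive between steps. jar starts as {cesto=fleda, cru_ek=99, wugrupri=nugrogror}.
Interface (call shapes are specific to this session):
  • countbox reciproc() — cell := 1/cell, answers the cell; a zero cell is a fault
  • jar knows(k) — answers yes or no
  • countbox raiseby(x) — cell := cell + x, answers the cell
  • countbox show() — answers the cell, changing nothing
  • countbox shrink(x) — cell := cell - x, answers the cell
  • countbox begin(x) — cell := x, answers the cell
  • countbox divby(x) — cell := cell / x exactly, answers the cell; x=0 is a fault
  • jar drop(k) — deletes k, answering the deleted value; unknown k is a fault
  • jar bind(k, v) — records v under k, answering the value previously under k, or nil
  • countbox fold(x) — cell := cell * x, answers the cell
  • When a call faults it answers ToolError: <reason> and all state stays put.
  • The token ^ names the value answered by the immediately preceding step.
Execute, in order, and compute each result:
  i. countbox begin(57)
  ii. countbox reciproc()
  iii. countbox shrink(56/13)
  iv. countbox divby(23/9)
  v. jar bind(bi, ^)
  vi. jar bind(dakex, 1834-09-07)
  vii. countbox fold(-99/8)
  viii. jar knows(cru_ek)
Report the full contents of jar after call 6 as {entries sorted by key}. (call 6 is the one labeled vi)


Answer: {bi=-9537/5681, cesto=fleda, cru_ek=99, dakex=1834-09-07, wugrupri=nugrogror}

Derivation:
==> countbox begin(x→57)
<== 57
==> countbox reciproc()
<== 1/57
==> countbox shrink(x→56/13)
<== -3179/741
==> countbox divby(x→23/9)
<== -9537/5681
==> jar bind(k→bi, v→^)
<== nil
==> jar bind(k→dakex, v→1834-09-07)
<== nil
==> countbox fold(x→-99/8)
<== 944163/45448
==> jar knows(k→cru_ek)
<== yes


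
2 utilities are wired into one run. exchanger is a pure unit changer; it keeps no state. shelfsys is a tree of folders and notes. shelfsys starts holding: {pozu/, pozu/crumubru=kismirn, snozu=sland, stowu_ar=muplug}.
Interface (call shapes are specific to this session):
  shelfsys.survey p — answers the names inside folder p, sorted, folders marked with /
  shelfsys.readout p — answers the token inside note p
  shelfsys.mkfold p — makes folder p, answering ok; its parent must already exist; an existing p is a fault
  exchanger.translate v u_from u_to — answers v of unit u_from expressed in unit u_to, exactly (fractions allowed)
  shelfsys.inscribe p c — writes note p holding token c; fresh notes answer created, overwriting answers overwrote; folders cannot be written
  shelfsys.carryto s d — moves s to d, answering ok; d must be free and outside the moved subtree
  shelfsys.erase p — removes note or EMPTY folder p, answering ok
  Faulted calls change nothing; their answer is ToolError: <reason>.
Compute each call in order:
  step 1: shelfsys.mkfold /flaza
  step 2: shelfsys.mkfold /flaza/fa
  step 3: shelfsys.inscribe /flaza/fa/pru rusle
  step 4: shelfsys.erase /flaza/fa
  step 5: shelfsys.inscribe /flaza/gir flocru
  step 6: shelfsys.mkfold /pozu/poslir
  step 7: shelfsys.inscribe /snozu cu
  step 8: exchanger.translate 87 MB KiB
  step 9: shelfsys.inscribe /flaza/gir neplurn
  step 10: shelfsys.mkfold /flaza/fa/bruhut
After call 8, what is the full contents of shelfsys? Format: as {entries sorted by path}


Answer: {flaza/, flaza/fa/, flaza/fa/pru=rusle, flaza/gir=flocru, pozu/, pozu/crumubru=kismirn, pozu/poslir/, snozu=cu, stowu_ar=muplug}

Derivation:
Using shelfsys.mkfold with p='/flaza', and get ok.
Invoking shelfsys.mkfold with p='/flaza/fa', — result: ok.
I try shelfsys.inscribe with p='/flaza/fa/pru', c='rusle', and observe created.
I try shelfsys.erase with p='/flaza/fa': ToolError: not empty.
Then shelfsys.inscribe with p='/flaza/gir', c='flocru', yielding created.
I try shelfsys.mkfold with p='/pozu/poslir', and see ok.
Then shelfsys.inscribe with p='/snozu', c='cu', — result: overwrote.
Invoking exchanger.translate with v='87', u_from='MB', u_to='KiB', which returns 1359375/16.
Calling shelfsys.inscribe with p='/flaza/gir', c='neplurn', → overwrote.
I invoke shelfsys.mkfold with p='/flaza/fa/bruhut': ok.


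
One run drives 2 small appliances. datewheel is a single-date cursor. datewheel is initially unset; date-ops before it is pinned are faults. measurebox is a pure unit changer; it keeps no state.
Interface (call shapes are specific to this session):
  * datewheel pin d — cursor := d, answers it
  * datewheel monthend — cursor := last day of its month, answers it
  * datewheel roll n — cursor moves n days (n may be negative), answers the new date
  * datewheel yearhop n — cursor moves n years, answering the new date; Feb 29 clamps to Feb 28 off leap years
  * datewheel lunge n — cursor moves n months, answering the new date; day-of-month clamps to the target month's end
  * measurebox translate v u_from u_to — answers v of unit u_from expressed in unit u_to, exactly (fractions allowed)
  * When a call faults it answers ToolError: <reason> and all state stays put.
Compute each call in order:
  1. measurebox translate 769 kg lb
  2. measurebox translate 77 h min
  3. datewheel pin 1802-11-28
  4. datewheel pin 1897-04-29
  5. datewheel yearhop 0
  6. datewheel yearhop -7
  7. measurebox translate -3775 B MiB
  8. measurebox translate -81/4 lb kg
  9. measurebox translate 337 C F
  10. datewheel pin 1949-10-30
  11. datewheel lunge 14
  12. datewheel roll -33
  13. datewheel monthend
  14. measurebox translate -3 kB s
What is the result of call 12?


Answer: 1950-11-27

Derivation:
~$ measurebox translate v→769 u_from→kg u_to→lb
  76900000000/45359237
~$ measurebox translate v→77 u_from→h u_to→min
  4620
~$ datewheel pin d→1802-11-28
  1802-11-28
~$ datewheel pin d→1897-04-29
  1897-04-29
~$ datewheel yearhop n→0
  1897-04-29
~$ datewheel yearhop n→-7
  1890-04-29
~$ measurebox translate v→-3775 u_from→B u_to→MiB
  -3775/1048576
~$ measurebox translate v→-81/4 u_from→lb u_to→kg
  -3674098197/400000000
~$ measurebox translate v→337 u_from→C u_to→F
  3193/5
~$ datewheel pin d→1949-10-30
  1949-10-30
~$ datewheel lunge n→14
  1950-12-30
~$ datewheel roll n→-33
  1950-11-27
~$ datewheel monthend
  1950-11-30
~$ measurebox translate v→-3 u_from→kB u_to→s
  ToolError: incompatible units


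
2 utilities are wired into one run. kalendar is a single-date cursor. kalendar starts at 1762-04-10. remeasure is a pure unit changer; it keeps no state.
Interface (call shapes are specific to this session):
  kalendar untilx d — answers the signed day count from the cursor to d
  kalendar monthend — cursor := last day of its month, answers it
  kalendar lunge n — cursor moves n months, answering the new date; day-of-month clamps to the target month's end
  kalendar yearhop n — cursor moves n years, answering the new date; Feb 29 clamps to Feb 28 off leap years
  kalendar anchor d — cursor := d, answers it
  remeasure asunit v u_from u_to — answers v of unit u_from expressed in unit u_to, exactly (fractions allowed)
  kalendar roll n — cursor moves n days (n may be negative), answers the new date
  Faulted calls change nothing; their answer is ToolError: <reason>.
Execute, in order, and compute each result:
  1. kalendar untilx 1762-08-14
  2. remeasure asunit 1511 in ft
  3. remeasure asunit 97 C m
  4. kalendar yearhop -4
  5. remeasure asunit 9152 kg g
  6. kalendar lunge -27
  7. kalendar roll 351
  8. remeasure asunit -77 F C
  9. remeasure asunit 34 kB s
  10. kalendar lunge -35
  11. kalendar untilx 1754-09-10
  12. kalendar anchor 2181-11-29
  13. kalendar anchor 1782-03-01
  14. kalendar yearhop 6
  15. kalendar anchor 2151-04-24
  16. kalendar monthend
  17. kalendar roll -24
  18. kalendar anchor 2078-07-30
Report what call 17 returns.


Answer: 2151-04-06

Derivation:
[in] kalendar untilx d='1762-08-14'
:: 126
[in] remeasure asunit v='1511' u_from='in' u_to='ft'
:: 1511/12
[in] remeasure asunit v='97' u_from='C' u_to='m'
:: ToolError: incompatible units
[in] kalendar yearhop n='-4'
:: 1758-04-10
[in] remeasure asunit v='9152' u_from='kg' u_to='g'
:: 9152000
[in] kalendar lunge n='-27'
:: 1756-01-10
[in] kalendar roll n='351'
:: 1756-12-26
[in] remeasure asunit v='-77' u_from='F' u_to='C'
:: -545/9
[in] remeasure asunit v='34' u_from='kB' u_to='s'
:: ToolError: incompatible units
[in] kalendar lunge n='-35'
:: 1754-01-26
[in] kalendar untilx d='1754-09-10'
:: 227
[in] kalendar anchor d='2181-11-29'
:: 2181-11-29
[in] kalendar anchor d='1782-03-01'
:: 1782-03-01
[in] kalendar yearhop n='6'
:: 1788-03-01
[in] kalendar anchor d='2151-04-24'
:: 2151-04-24
[in] kalendar monthend
:: 2151-04-30
[in] kalendar roll n='-24'
:: 2151-04-06
[in] kalendar anchor d='2078-07-30'
:: 2078-07-30


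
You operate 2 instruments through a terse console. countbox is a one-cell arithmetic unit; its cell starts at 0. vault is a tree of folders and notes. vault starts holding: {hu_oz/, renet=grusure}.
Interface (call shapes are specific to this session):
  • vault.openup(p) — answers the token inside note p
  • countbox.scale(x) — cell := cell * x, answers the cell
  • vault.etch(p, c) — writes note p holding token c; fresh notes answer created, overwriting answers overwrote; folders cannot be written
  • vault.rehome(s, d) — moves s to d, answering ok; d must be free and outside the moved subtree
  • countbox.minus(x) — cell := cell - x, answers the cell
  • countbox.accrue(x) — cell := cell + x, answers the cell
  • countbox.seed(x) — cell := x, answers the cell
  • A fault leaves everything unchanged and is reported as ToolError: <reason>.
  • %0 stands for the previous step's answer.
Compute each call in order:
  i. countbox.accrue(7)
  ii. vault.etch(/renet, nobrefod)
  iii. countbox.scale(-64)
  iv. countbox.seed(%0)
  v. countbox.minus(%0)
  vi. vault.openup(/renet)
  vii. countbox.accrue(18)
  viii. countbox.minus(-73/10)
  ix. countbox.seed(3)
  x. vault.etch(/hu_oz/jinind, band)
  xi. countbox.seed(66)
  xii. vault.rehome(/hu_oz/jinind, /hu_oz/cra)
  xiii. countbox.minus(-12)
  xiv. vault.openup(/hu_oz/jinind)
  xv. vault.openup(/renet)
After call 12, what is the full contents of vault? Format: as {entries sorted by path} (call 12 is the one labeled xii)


Step: accrue[x=7]
Result: 7
Step: etch[p=/renet; c=nobrefod]
Result: overwrote
Step: scale[x=-64]
Result: -448
Step: seed[x=%0]
Result: -448
Step: minus[x=%0]
Result: 0
Step: openup[p=/renet]
Result: nobrefod
Step: accrue[x=18]
Result: 18
Step: minus[x=-73/10]
Result: 253/10
Step: seed[x=3]
Result: 3
Step: etch[p=/hu_oz/jinind; c=band]
Result: created
Step: seed[x=66]
Result: 66
Step: rehome[s=/hu_oz/jinind; d=/hu_oz/cra]
Result: ok
Step: minus[x=-12]
Result: 78
Step: openup[p=/hu_oz/jinind]
Result: ToolError: not found
Step: openup[p=/renet]
Result: nobrefod

Answer: {hu_oz/, hu_oz/cra=band, renet=nobrefod}


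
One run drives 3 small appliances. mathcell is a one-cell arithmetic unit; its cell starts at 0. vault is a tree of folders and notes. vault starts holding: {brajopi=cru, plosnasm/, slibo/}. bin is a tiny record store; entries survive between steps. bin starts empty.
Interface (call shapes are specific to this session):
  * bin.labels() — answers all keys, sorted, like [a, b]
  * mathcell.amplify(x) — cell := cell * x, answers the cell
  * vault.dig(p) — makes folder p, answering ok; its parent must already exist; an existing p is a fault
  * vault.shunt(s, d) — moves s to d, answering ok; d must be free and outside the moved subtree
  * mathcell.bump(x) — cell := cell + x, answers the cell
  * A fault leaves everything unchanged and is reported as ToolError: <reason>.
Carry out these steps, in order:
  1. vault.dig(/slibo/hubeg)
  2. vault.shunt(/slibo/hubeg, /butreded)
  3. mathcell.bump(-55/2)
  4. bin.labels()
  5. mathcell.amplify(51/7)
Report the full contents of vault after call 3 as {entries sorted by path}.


Answer: {brajopi=cru, butreded/, plosnasm/, slibo/}

Derivation:
→ dig(p→/slibo/hubeg)
← ok
→ shunt(s→/slibo/hubeg, d→/butreded)
← ok
→ bump(x→-55/2)
← -55/2
→ labels()
← []
→ amplify(x→51/7)
← -2805/14


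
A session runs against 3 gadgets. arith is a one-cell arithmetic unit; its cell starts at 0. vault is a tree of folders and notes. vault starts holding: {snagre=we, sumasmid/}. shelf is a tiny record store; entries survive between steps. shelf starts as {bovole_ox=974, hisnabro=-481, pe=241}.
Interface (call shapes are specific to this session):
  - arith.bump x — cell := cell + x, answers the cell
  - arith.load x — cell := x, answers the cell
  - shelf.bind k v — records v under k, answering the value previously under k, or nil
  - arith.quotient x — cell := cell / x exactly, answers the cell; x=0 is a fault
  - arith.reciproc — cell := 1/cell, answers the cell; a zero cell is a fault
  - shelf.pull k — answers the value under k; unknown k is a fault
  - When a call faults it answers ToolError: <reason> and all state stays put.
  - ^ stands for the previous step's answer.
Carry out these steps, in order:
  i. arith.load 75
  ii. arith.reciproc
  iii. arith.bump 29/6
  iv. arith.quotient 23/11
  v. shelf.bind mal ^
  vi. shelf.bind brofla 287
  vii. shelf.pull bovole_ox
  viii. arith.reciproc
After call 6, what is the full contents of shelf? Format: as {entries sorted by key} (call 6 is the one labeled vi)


Answer: {bovole_ox=974, brofla=287, hisnabro=-481, mal=7997/3450, pe=241}

Derivation:
% arith.load(x→75) == 75
% arith.reciproc() == 1/75
% arith.bump(x→29/6) == 727/150
% arith.quotient(x→23/11) == 7997/3450
% shelf.bind(k→mal, v→^) == nil
% shelf.bind(k→brofla, v→287) == nil
% shelf.pull(k→bovole_ox) == 974
% arith.reciproc() == 3450/7997


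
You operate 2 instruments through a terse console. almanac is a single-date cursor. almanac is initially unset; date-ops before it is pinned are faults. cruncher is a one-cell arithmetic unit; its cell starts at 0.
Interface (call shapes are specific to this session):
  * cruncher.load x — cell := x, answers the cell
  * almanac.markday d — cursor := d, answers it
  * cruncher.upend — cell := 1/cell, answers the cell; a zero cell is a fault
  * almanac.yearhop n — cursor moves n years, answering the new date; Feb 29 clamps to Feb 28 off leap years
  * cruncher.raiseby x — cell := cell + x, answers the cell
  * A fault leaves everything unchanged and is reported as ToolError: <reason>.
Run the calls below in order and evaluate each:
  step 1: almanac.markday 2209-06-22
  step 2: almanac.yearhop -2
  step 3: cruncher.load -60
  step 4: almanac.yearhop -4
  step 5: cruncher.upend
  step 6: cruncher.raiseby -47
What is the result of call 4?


==> almanac.markday(d: 2209-06-22)
<== 2209-06-22
==> almanac.yearhop(n: -2)
<== 2207-06-22
==> cruncher.load(x: -60)
<== -60
==> almanac.yearhop(n: -4)
<== 2203-06-22
==> cruncher.upend()
<== -1/60
==> cruncher.raiseby(x: -47)
<== -2821/60

Answer: 2203-06-22


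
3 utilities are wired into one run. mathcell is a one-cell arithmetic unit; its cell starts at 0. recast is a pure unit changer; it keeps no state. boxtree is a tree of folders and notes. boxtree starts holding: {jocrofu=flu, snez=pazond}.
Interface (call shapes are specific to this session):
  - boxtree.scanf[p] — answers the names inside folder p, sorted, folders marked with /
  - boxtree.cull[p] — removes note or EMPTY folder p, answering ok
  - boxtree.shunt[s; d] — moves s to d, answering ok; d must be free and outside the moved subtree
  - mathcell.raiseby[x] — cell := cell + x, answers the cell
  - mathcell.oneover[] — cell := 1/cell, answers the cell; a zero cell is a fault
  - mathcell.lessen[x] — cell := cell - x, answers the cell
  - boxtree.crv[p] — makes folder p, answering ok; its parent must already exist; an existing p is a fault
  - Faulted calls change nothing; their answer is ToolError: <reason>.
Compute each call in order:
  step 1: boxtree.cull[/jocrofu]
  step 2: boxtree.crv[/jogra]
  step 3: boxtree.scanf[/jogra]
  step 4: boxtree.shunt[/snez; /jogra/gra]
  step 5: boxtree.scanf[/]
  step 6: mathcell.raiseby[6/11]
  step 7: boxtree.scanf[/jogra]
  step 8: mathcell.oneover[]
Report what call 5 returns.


% boxtree.cull(p→/jocrofu) ~> ok
% boxtree.crv(p→/jogra) ~> ok
% boxtree.scanf(p→/jogra) ~> []
% boxtree.shunt(s→/snez, d→/jogra/gra) ~> ok
% boxtree.scanf(p→/) ~> [jogra/]
% mathcell.raiseby(x→6/11) ~> 6/11
% boxtree.scanf(p→/jogra) ~> [gra]
% mathcell.oneover() ~> 11/6

Answer: [jogra/]


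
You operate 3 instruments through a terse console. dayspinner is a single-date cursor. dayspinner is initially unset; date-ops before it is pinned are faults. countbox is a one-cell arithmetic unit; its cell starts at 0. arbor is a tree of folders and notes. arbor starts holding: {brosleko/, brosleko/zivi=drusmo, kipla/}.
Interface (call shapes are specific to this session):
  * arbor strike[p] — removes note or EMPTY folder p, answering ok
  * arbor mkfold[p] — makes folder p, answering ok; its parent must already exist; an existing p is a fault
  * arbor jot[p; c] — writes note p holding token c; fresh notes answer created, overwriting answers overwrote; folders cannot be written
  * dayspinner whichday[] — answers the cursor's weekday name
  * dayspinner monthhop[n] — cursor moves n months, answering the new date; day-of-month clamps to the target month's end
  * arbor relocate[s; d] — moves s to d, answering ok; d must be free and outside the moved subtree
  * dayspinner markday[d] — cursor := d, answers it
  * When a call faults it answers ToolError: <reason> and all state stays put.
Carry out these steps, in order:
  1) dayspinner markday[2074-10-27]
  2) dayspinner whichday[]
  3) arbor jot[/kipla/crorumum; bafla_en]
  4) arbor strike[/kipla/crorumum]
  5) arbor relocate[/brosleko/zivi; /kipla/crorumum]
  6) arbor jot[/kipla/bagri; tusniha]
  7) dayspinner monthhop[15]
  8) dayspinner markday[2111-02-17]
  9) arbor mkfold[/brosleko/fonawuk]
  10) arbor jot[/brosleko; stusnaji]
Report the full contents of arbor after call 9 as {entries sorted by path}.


Answer: {brosleko/, brosleko/fonawuk/, kipla/, kipla/bagri=tusniha, kipla/crorumum=drusmo}

Derivation:
[in] dayspinner markday d→2074-10-27
= 2074-10-27
[in] dayspinner whichday
= Saturday
[in] arbor jot p→/kipla/crorumum c→bafla_en
= created
[in] arbor strike p→/kipla/crorumum
= ok
[in] arbor relocate s→/brosleko/zivi d→/kipla/crorumum
= ok
[in] arbor jot p→/kipla/bagri c→tusniha
= created
[in] dayspinner monthhop n→15
= 2076-01-27
[in] dayspinner markday d→2111-02-17
= 2111-02-17
[in] arbor mkfold p→/brosleko/fonawuk
= ok
[in] arbor jot p→/brosleko c→stusnaji
= ToolError: is a directory


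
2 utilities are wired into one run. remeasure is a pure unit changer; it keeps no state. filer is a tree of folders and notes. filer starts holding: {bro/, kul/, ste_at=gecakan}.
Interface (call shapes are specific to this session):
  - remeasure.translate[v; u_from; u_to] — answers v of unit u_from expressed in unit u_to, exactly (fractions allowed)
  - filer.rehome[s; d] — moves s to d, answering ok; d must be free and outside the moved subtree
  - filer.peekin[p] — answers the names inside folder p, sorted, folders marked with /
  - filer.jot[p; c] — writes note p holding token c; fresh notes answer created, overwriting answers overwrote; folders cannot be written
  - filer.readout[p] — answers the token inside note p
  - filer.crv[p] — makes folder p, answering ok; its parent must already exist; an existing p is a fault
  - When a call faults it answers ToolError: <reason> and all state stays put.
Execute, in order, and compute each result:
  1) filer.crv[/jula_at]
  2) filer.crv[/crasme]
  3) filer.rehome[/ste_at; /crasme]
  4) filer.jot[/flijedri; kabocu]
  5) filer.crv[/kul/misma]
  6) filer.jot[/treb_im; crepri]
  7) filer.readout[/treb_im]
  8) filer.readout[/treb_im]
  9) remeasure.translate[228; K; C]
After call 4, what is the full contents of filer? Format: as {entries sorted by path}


Answer: {bro/, crasme/, flijedri=kabocu, jula_at/, kul/, ste_at=gecakan}

Derivation:
Act: crv[p='/jula_at']
Obs: ok
Act: crv[p='/crasme']
Obs: ok
Act: rehome[s='/ste_at'; d='/crasme']
Obs: ToolError: exists
Act: jot[p='/flijedri'; c='kabocu']
Obs: created
Act: crv[p='/kul/misma']
Obs: ok
Act: jot[p='/treb_im'; c='crepri']
Obs: created
Act: readout[p='/treb_im']
Obs: crepri
Act: readout[p='/treb_im']
Obs: crepri
Act: translate[v='228'; u_from='K'; u_to='C']
Obs: -903/20


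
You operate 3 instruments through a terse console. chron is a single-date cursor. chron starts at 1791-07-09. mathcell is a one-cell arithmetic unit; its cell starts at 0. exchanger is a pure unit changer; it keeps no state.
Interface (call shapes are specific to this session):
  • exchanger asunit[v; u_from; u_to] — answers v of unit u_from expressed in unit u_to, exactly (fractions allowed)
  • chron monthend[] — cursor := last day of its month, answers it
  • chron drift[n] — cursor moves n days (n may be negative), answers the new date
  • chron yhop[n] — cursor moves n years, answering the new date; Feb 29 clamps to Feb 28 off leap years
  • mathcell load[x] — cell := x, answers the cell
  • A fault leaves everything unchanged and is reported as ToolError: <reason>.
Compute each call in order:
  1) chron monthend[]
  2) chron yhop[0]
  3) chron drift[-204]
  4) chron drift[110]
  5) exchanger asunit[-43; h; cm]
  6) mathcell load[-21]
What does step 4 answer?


Answer: 1791-04-28

Derivation:
Now I run chron monthend(), and see 1791-07-31.
I use chron yhop on 0, and get 1791-07-31.
Then chron drift on -204: 1791-01-08.
I call chron drift on 110, — result: 1791-04-28.
I run exchanger asunit on -43, h, cm, giving ToolError: incompatible units.
Invoking mathcell load on -21, giving -21.


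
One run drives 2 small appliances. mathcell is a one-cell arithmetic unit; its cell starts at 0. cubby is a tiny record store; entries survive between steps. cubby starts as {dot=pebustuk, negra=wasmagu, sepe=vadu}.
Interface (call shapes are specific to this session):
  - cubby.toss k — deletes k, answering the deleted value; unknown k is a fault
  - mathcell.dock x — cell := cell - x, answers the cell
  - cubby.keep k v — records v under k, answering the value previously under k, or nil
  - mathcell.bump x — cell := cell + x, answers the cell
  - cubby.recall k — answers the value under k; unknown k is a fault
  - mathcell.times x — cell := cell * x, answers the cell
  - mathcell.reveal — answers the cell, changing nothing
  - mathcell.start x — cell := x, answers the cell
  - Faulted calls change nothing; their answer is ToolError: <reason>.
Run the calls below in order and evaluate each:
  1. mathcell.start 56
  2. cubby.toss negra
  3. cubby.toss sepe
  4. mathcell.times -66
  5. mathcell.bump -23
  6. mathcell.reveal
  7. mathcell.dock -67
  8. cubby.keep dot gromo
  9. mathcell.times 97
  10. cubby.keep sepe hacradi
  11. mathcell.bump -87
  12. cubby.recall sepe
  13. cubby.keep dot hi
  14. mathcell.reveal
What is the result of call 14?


Answer: -354331

Derivation:
Calling start on 56, giving 56.
Then toss on negra, and observe wasmagu.
Invoking toss on sepe, and observe vadu.
I run times on -66, yielding -3696.
Next I call bump on -23, yielding -3719.
I call reveal: -3719.
I invoke dock on -67, and get -3652.
Invoking keep on dot, gromo, and see pebustuk.
I use times on 97, yielding -354244.
Calling keep on sepe, hacradi, which returns nil.
I use bump on -87, → -354331.
I run recall on sepe, giving hacradi.
Next I call keep on dot, hi, which returns gromo.
Next I call reveal: -354331.


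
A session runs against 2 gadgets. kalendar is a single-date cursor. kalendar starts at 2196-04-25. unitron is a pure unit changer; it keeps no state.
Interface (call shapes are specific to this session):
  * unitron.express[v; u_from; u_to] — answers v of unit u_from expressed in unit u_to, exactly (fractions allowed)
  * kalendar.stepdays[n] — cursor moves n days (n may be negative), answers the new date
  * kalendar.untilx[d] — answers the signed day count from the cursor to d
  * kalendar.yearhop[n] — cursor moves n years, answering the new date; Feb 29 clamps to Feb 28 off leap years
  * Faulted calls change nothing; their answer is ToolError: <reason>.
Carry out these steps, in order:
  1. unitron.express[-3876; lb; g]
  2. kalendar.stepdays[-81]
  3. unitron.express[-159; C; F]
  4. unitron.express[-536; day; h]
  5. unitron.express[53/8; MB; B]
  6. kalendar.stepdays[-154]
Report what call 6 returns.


Answer: 2195-09-03

Derivation:
Next I call unitron.express on v=-3876, u_from=lb, u_to=g: -43953100653/25000.
Now I run kalendar.stepdays on n=-81, giving 2196-02-04.
I call unitron.express on v=-159, u_from=C, u_to=F, yielding -1271/5.
Now I run unitron.express on v=-536, u_from=day, u_to=h, and observe -12864.
Calling unitron.express on v=53/8, u_from=MB, u_to=B, — result: 6625000.
Now I run kalendar.stepdays on n=-154: 2195-09-03.


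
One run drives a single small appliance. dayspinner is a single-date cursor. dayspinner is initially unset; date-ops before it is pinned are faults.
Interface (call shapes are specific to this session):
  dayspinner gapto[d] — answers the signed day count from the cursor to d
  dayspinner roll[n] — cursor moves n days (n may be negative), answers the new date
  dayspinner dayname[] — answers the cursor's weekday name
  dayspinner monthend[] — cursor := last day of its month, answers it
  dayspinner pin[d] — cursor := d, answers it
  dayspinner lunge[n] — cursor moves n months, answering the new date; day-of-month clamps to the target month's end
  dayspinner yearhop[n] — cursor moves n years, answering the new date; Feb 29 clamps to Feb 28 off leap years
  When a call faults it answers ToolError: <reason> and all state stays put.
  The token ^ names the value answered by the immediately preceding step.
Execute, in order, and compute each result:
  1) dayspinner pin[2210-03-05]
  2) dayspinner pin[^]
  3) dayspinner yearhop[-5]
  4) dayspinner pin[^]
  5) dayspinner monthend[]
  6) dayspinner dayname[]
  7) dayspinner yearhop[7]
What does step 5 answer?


Act: dayspinner pin[d: 2210-03-05]
Obs: 2210-03-05
Act: dayspinner pin[d: ^]
Obs: 2210-03-05
Act: dayspinner yearhop[n: -5]
Obs: 2205-03-05
Act: dayspinner pin[d: ^]
Obs: 2205-03-05
Act: dayspinner monthend[]
Obs: 2205-03-31
Act: dayspinner dayname[]
Obs: Sunday
Act: dayspinner yearhop[n: 7]
Obs: 2212-03-31

Answer: 2205-03-31


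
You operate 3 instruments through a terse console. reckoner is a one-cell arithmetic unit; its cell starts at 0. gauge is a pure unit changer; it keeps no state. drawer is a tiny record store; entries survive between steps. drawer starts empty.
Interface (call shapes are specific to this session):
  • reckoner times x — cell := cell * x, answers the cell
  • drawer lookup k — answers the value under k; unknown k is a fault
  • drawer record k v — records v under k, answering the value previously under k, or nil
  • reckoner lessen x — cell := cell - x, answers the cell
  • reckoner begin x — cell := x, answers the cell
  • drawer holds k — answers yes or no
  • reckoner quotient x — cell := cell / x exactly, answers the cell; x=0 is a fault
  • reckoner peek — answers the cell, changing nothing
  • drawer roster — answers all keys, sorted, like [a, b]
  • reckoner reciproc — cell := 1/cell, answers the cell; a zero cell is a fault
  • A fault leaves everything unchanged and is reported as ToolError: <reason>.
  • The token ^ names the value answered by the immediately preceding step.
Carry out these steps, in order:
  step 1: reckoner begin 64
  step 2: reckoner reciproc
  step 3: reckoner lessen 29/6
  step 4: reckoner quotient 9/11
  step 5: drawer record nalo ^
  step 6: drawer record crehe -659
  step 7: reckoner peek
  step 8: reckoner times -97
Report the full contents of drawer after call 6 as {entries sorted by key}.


Answer: {crehe=-659, nalo=-10175/1728}

Derivation:
~$ reckoner begin x: 64
  64
~$ reckoner reciproc
  1/64
~$ reckoner lessen x: 29/6
  -925/192
~$ reckoner quotient x: 9/11
  -10175/1728
~$ drawer record k: nalo v: ^
  nil
~$ drawer record k: crehe v: -659
  nil
~$ reckoner peek
  -10175/1728
~$ reckoner times x: -97
  986975/1728


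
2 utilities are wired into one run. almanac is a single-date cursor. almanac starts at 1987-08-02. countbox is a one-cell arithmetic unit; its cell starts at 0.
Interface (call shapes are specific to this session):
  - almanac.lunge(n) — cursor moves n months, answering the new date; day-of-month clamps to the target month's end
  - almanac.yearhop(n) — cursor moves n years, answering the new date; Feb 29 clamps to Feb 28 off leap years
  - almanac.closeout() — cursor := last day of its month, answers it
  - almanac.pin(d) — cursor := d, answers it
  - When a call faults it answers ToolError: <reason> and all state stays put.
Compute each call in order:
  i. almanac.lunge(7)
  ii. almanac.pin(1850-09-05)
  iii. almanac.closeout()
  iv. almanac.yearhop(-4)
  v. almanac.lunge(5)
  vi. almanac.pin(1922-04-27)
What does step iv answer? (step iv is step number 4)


Answer: 1846-09-30

Derivation:
$ lunge n: 7
= 1988-03-02
$ pin d: 1850-09-05
= 1850-09-05
$ closeout
= 1850-09-30
$ yearhop n: -4
= 1846-09-30
$ lunge n: 5
= 1847-02-28
$ pin d: 1922-04-27
= 1922-04-27


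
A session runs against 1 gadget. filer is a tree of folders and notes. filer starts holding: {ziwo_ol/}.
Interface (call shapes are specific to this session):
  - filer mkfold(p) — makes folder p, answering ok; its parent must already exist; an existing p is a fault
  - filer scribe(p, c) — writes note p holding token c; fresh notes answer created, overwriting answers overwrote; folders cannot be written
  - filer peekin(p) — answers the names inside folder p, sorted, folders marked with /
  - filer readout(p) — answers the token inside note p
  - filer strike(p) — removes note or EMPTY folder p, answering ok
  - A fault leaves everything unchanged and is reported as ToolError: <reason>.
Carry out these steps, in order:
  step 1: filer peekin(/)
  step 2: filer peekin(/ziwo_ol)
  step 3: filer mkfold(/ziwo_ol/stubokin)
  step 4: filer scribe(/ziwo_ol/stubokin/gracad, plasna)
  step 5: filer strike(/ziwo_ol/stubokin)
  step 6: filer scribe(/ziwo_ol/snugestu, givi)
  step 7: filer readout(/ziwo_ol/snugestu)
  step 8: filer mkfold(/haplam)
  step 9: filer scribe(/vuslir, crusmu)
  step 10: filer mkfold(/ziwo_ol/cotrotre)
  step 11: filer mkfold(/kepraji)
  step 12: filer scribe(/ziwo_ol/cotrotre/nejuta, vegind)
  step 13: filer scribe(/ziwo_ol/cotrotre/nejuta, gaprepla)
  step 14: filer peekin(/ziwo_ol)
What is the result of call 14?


I run filer peekin(/), and see [ziwo_ol/].
I invoke filer peekin(/ziwo_ol), and see [].
I call filer mkfold(/ziwo_ol/stubokin), and see ok.
Next I call filer scribe(/ziwo_ol/stubokin/gracad, plasna), yielding created.
I call filer strike(/ziwo_ol/stubokin), and get ToolError: not empty.
Calling filer scribe(/ziwo_ol/snugestu, givi), and see created.
Invoking filer readout(/ziwo_ol/snugestu), and observe givi.
I use filer mkfold(/haplam), and get ok.
I use filer scribe(/vuslir, crusmu), and observe created.
Then filer mkfold(/ziwo_ol/cotrotre), which returns ok.
I run filer mkfold(/kepraji), and see ok.
Using filer scribe(/ziwo_ol/cotrotre/nejuta, vegind), which returns created.
I invoke filer scribe(/ziwo_ol/cotrotre/nejuta, gaprepla): overwrote.
I call filer peekin(/ziwo_ol), → [cotrotre/, snugestu, stubokin/].

Answer: [cotrotre/, snugestu, stubokin/]


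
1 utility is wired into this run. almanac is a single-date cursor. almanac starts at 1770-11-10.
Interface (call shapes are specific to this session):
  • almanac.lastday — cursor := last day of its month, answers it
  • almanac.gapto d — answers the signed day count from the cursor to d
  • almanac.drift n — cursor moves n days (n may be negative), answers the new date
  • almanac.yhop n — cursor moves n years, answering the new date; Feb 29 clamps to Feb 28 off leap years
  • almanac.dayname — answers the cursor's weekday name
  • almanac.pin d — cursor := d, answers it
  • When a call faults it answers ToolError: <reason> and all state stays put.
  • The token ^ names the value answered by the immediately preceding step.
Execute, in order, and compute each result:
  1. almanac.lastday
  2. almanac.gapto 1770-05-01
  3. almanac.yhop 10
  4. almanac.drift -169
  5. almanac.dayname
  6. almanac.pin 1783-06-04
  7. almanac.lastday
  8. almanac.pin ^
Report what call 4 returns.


>> almanac.lastday()
<< 1770-11-30
>> almanac.gapto(1770-05-01)
<< -213
>> almanac.yhop(10)
<< 1780-11-30
>> almanac.drift(-169)
<< 1780-06-14
>> almanac.dayname()
<< Wednesday
>> almanac.pin(1783-06-04)
<< 1783-06-04
>> almanac.lastday()
<< 1783-06-30
>> almanac.pin(^)
<< 1783-06-30

Answer: 1780-06-14


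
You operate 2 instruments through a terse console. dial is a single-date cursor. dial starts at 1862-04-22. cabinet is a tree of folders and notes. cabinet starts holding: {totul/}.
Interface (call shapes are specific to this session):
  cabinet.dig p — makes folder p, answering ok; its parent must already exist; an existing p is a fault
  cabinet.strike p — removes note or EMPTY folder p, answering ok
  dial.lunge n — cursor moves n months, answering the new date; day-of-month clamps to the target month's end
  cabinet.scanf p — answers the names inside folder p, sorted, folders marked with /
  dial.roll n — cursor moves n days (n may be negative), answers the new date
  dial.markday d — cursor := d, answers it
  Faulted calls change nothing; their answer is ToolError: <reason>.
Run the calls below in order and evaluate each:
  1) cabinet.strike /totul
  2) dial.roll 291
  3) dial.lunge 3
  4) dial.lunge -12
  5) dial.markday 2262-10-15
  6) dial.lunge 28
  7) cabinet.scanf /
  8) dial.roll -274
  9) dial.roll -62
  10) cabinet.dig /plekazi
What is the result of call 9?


Answer: 2264-03-16

Derivation:
I try cabinet.strike using p='/totul', yielding ok.
Next I call dial.roll using n='291', → 1863-02-07.
Now I run dial.lunge using n='3', — result: 1863-05-07.
Using dial.lunge using n='-12': 1862-05-07.
Invoking dial.markday using d='2262-10-15': 2262-10-15.
Then dial.lunge using n='28', → 2265-02-15.
I call cabinet.scanf using p='/': [].
Using dial.roll using n='-274', which returns 2264-05-17.
Invoking dial.roll using n='-62', and observe 2264-03-16.
I try cabinet.dig using p='/plekazi', → ok.


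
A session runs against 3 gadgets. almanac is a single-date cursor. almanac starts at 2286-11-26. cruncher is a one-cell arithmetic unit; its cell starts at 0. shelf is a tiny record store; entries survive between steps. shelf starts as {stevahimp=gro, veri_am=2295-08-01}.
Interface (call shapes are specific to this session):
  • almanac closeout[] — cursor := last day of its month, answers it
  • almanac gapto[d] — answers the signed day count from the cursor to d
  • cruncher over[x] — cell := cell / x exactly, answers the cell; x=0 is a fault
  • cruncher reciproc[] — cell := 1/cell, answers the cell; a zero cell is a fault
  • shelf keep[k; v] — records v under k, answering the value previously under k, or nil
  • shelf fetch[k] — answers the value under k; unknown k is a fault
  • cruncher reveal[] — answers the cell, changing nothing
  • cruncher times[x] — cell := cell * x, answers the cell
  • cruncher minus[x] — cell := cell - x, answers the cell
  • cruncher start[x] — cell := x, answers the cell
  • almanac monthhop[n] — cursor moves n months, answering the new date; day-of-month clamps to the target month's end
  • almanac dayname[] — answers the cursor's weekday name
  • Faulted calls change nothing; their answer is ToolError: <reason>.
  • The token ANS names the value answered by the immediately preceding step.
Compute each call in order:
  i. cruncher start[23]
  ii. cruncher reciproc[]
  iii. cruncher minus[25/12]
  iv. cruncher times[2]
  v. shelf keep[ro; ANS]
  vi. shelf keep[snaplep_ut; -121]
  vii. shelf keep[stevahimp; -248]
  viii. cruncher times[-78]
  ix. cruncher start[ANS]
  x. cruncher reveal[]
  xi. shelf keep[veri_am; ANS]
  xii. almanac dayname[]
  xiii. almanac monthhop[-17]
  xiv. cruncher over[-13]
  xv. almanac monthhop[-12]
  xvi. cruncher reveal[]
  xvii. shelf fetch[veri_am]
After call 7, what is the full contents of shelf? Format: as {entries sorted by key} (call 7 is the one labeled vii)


Answer: {ro=-563/138, snaplep_ut=-121, stevahimp=-248, veri_am=2295-08-01}

Derivation:
// 1. cruncher start(23) == 23
// 2. cruncher reciproc() == 1/23
// 3. cruncher minus(25/12) == -563/276
// 4. cruncher times(2) == -563/138
// 5. shelf keep(ro, ANS) == nil
// 6. shelf keep(snaplep_ut, -121) == nil
// 7. shelf keep(stevahimp, -248) == gro
// 8. cruncher times(-78) == 7319/23
// 9. cruncher start(ANS) == 7319/23
// 10. cruncher reveal() == 7319/23
// 11. shelf keep(veri_am, ANS) == 2295-08-01
// 12. almanac dayname() == Friday
// 13. almanac monthhop(-17) == 2285-06-26
// 14. cruncher over(-13) == -563/23
// 15. almanac monthhop(-12) == 2284-06-26
// 16. cruncher reveal() == -563/23
// 17. shelf fetch(veri_am) == 7319/23


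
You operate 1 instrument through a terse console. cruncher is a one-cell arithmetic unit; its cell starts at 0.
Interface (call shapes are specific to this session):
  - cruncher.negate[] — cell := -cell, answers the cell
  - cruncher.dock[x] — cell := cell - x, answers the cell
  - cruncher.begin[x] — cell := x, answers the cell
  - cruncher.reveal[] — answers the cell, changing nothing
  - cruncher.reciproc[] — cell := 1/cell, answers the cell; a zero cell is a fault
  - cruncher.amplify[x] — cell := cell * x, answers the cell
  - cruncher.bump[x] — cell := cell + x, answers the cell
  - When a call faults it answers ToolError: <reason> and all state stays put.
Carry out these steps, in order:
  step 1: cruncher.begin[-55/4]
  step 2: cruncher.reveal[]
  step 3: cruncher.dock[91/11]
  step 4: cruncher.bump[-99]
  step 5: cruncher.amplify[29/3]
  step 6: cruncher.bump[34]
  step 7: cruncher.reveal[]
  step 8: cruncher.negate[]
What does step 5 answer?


Calling begin with x='-55/4', and see -55/4.
I try reveal, and observe -55/4.
Now I run dock with x='91/11', which returns -969/44.
Now I run bump with x='-99', — result: -5325/44.
I use amplify with x='29/3', yielding -51475/44.
I invoke bump with x='34', yielding -49979/44.
Now I run reveal(), and observe -49979/44.
Then negate(), — result: 49979/44.

Answer: -51475/44


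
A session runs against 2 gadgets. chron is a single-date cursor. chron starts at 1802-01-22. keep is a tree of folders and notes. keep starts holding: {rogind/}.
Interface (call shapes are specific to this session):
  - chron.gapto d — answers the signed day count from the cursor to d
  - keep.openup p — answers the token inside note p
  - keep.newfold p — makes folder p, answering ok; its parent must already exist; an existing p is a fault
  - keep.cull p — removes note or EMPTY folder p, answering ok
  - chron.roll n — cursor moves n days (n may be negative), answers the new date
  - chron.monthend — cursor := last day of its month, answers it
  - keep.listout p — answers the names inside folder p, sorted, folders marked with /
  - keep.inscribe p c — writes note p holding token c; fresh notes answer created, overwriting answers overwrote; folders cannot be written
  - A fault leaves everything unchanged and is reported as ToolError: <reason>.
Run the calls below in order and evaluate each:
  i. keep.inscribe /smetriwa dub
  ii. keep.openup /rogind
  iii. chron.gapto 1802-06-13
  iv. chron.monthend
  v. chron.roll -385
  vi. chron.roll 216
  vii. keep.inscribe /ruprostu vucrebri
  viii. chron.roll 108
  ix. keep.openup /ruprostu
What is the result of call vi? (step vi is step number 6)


Answer: 1801-08-15

Derivation:
==> keep.inscribe(p='/smetriwa', c='dub')
<== created
==> keep.openup(p='/rogind')
<== ToolError: is a directory
==> chron.gapto(d='1802-06-13')
<== 142
==> chron.monthend()
<== 1802-01-31
==> chron.roll(n='-385')
<== 1801-01-11
==> chron.roll(n='216')
<== 1801-08-15
==> keep.inscribe(p='/ruprostu', c='vucrebri')
<== created
==> chron.roll(n='108')
<== 1801-12-01
==> keep.openup(p='/ruprostu')
<== vucrebri
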